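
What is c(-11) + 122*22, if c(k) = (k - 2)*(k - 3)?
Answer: 2866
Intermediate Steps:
c(k) = (-3 + k)*(-2 + k) (c(k) = (-2 + k)*(-3 + k) = (-3 + k)*(-2 + k))
c(-11) + 122*22 = (6 + (-11)² - 5*(-11)) + 122*22 = (6 + 121 + 55) + 2684 = 182 + 2684 = 2866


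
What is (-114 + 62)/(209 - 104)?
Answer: -52/105 ≈ -0.49524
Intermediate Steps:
(-114 + 62)/(209 - 104) = -52/105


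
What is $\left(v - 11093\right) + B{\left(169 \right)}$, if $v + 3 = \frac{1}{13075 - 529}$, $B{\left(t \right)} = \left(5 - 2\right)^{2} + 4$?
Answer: $- \frac{139047317}{12546} \approx -11083.0$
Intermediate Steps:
$B{\left(t \right)} = 13$ ($B{\left(t \right)} = 3^{2} + 4 = 9 + 4 = 13$)
$v = - \frac{37637}{12546}$ ($v = -3 + \frac{1}{13075 - 529} = -3 + \frac{1}{12546} = - \frac{37637}{12546} \approx -2.9999$)
$\left(v - 11093\right) + B{\left(169 \right)} = \left(- \frac{37637}{12546} - 11093\right) + 13 = - \frac{139210415}{12546} + 13 = - \frac{139047317}{12546}$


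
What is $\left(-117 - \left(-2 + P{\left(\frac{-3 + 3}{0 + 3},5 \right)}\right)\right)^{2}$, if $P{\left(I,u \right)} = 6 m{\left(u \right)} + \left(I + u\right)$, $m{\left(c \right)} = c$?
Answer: $22500$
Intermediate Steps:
$P{\left(I,u \right)} = I + 7 u$ ($P{\left(I,u \right)} = 6 u + \left(I + u\right) = I + 7 u$)
$\left(-117 - \left(-2 + P{\left(\frac{-3 + 3}{0 + 3},5 \right)}\right)\right)^{2} = \left(-117 - \left(-2 + \left(\frac{-3 + 3}{0 + 3} + 7 \cdot 5\right)\right)\right)^{2} = \left(-117 - \left(-2 + \left(\frac{0}{3} + 35\right)\right)\right)^{2} = \left(-117 - \left(-2 + \left(0 \cdot \frac{1}{3} + 35\right)\right)\right)^{2} = \left(-117 - \left(-2 + \left(0 + 35\right)\right)\right)^{2} = \left(-117 - \left(-2 + 35\right)\right)^{2} = \left(-117 - 33\right)^{2} = \left(-150\right)^{2} = 22500$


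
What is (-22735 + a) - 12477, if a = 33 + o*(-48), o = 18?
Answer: -36043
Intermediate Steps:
a = -831 (a = 33 + 18*(-48) = 33 - 864 = -831)
(-22735 + a) - 12477 = (-22735 - 831) - 12477 = -23566 - 12477 = -36043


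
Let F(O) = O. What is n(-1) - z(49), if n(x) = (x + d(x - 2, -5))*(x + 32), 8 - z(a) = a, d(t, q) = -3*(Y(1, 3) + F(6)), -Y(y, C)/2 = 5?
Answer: 382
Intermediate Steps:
Y(y, C) = -10 (Y(y, C) = -2*5 = -10)
d(t, q) = 12 (d(t, q) = -3*(-10 + 6) = -3*(-4) = 12)
z(a) = 8 - a
n(x) = (12 + x)*(32 + x) (n(x) = (x + 12)*(x + 32) = (12 + x)*(32 + x))
n(-1) - z(49) = (384 + (-1)² + 44*(-1)) - (8 - 1*49) = (384 + 1 - 44) - (8 - 49) = 341 - 1*(-41) = 341 + 41 = 382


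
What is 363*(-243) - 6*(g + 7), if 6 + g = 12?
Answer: -88287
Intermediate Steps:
g = 6 (g = -6 + 12 = 6)
363*(-243) - 6*(g + 7) = 363*(-243) - 6*(6 + 7) = -88209 - 6*13 = -88209 - 78 = -88287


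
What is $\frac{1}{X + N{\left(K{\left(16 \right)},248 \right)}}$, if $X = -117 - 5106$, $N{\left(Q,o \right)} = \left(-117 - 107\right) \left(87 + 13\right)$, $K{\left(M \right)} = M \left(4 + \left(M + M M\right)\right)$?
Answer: $- \frac{1}{27623} \approx -3.6202 \cdot 10^{-5}$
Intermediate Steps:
$K{\left(M \right)} = M \left(4 + M + M^{2}\right)$ ($K{\left(M \right)} = M \left(4 + \left(M + M^{2}\right)\right) = M \left(4 + M + M^{2}\right)$)
$N{\left(Q,o \right)} = -22400$ ($N{\left(Q,o \right)} = \left(-224\right) 100 = -22400$)
$X = -5223$ ($X = -117 - 5106 = -5223$)
$\frac{1}{X + N{\left(K{\left(16 \right)},248 \right)}} = \frac{1}{-5223 - 22400} = \frac{1}{-27623} = - \frac{1}{27623}$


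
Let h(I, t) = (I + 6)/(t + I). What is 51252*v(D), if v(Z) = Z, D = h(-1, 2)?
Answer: 256260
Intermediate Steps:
h(I, t) = (6 + I)/(I + t)
D = 5 (D = (6 - 1)/(-1 + 2) = 5/1 = 1*5 = 5)
51252*v(D) = 51252*5 = 256260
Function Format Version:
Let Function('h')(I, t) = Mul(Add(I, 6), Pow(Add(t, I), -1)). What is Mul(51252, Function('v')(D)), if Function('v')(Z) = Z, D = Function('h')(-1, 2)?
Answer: 256260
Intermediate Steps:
Function('h')(I, t) = Mul(Pow(Add(I, t), -1), Add(6, I)) (Function('h')(I, t) = Mul(Add(6, I), Pow(Add(I, t), -1)) = Mul(Pow(Add(I, t), -1), Add(6, I)))
D = 5 (D = Mul(Pow(Add(-1, 2), -1), Add(6, -1)) = Mul(Pow(1, -1), 5) = Mul(1, 5) = 5)
Mul(51252, Function('v')(D)) = Mul(51252, 5) = 256260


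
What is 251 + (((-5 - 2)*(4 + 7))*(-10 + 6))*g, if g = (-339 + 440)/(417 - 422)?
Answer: -29853/5 ≈ -5970.6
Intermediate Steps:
g = -101/5 (g = 101/(-5) = 101*(-1/5) = -101/5 ≈ -20.200)
251 + (((-5 - 2)*(4 + 7))*(-10 + 6))*g = 251 + (((-5 - 2)*(4 + 7))*(-10 + 6))*(-101/5) = 251 + (-7*11*(-4))*(-101/5) = 251 - 77*(-4)*(-101/5) = 251 + 308*(-101/5) = 251 - 31108/5 = -29853/5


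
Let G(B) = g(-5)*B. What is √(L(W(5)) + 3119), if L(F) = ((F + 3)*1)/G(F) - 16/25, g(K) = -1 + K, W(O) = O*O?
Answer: √701589/15 ≈ 55.841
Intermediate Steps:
W(O) = O²
G(B) = -6*B (G(B) = (-1 - 5)*B = -6*B)
L(F) = -16/25 - (3 + F)/(6*F) (L(F) = ((F + 3)*1)/((-6*F)) - 16/25 = ((3 + F)*1)*(-1/(6*F)) - 16*1/25 = (3 + F)*(-1/(6*F)) - 16/25 = -(3 + F)/(6*F) - 16/25 = -16/25 - (3 + F)/(6*F))
√(L(W(5)) + 3119) = √((-75 - 121*5²)/(150*(5²)) + 3119) = √((1/150)*(-75 - 121*25)/25 + 3119) = √((1/150)*(1/25)*(-75 - 3025) + 3119) = √((1/150)*(1/25)*(-3100) + 3119) = √(-62/75 + 3119) = √(233863/75) = √701589/15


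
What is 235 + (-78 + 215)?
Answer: 372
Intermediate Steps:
235 + (-78 + 215) = 235 + 137 = 372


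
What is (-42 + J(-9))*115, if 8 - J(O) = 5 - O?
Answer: -5520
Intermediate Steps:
J(O) = 3 + O (J(O) = 8 - (5 - O) = 8 + (-5 + O) = 3 + O)
(-42 + J(-9))*115 = (-42 + (3 - 9))*115 = (-42 - 6)*115 = -48*115 = -5520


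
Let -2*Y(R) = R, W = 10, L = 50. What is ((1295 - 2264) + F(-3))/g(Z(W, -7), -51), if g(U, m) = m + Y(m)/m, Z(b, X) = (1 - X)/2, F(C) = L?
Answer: 1838/103 ≈ 17.845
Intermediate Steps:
F(C) = 50
Y(R) = -R/2
Z(b, X) = ½ - X/2 (Z(b, X) = (1 - X)*(½) = ½ - X/2)
g(U, m) = -½ + m (g(U, m) = m + (-m/2)/m = m - ½ = -½ + m)
((1295 - 2264) + F(-3))/g(Z(W, -7), -51) = ((1295 - 2264) + 50)/(-½ - 51) = (-969 + 50)/(-103/2) = -919*(-2/103) = 1838/103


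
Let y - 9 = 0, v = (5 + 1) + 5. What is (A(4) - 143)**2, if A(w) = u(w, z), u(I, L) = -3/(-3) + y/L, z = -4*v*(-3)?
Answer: 39000025/1936 ≈ 20145.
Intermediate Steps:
v = 11 (v = 6 + 5 = 11)
z = 132 (z = -4*11*(-3) = -44*(-3) = 132)
y = 9 (y = 9 + 0 = 9)
u(I, L) = 1 + 9/L (u(I, L) = -3/(-3) + 9/L = -3*(-1/3) + 9/L = 1 + 9/L)
A(w) = 47/44 (A(w) = (9 + 132)/132 = (1/132)*141 = 47/44)
(A(4) - 143)**2 = (47/44 - 143)**2 = (-6245/44)**2 = 39000025/1936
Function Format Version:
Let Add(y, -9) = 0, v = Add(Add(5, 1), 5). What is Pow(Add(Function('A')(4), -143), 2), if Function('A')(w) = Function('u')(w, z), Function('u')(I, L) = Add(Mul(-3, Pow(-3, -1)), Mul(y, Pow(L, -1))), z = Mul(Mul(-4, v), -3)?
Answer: Rational(39000025, 1936) ≈ 20145.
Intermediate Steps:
v = 11 (v = Add(6, 5) = 11)
z = 132 (z = Mul(Mul(-4, 11), -3) = Mul(-44, -3) = 132)
y = 9 (y = Add(9, 0) = 9)
Function('u')(I, L) = Add(1, Mul(9, Pow(L, -1))) (Function('u')(I, L) = Add(Mul(-3, Pow(-3, -1)), Mul(9, Pow(L, -1))) = Add(Mul(-3, Rational(-1, 3)), Mul(9, Pow(L, -1))) = Add(1, Mul(9, Pow(L, -1))))
Function('A')(w) = Rational(47, 44) (Function('A')(w) = Mul(Pow(132, -1), Add(9, 132)) = Mul(Rational(1, 132), 141) = Rational(47, 44))
Pow(Add(Function('A')(4), -143), 2) = Pow(Add(Rational(47, 44), -143), 2) = Pow(Rational(-6245, 44), 2) = Rational(39000025, 1936)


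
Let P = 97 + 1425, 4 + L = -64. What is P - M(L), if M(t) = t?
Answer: 1590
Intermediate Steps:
L = -68 (L = -4 - 64 = -68)
P = 1522
P - M(L) = 1522 - 1*(-68) = 1522 + 68 = 1590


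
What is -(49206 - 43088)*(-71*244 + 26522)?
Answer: -56273364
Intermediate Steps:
-(49206 - 43088)*(-71*244 + 26522) = -6118*(-17324 + 26522) = -6118*9198 = -1*56273364 = -56273364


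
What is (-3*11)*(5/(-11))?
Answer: 15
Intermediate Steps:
(-3*11)*(5/(-11)) = -165*(-1)/11 = -33*(-5/11) = 15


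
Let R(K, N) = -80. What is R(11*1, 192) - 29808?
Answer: -29888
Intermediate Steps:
R(11*1, 192) - 29808 = -80 - 29808 = -29888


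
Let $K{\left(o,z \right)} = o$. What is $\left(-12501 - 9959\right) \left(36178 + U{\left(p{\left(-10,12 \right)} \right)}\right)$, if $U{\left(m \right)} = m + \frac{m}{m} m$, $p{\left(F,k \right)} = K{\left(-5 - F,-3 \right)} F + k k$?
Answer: $-816780360$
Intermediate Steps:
$p{\left(F,k \right)} = k^{2} + F \left(-5 - F\right)$ ($p{\left(F,k \right)} = \left(-5 - F\right) F + k k = F \left(-5 - F\right) + k^{2} = k^{2} + F \left(-5 - F\right)$)
$U{\left(m \right)} = 2 m$ ($U{\left(m \right)} = m + 1 m = m + m = 2 m$)
$\left(-12501 - 9959\right) \left(36178 + U{\left(p{\left(-10,12 \right)} \right)}\right) = \left(-12501 - 9959\right) \left(36178 + 2 \left(12^{2} - - 10 \left(5 - 10\right)\right)\right) = - 22460 \left(36178 + 2 \left(144 - \left(-10\right) \left(-5\right)\right)\right) = - 22460 \left(36178 + 2 \left(144 - 50\right)\right) = - 22460 \left(36178 + 2 \cdot 94\right) = - 22460 \left(36178 + 188\right) = \left(-22460\right) 36366 = -816780360$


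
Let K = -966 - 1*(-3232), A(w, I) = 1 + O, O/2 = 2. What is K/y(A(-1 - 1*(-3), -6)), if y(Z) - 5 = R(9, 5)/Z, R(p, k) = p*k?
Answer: 1133/7 ≈ 161.86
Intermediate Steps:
O = 4 (O = 2*2 = 4)
A(w, I) = 5 (A(w, I) = 1 + 4 = 5)
R(p, k) = k*p
K = 2266 (K = -966 + 3232 = 2266)
y(Z) = 5 + 45/Z (y(Z) = 5 + (5*9)/Z = 5 + 45/Z)
K/y(A(-1 - 1*(-3), -6)) = 2266/(5 + 45/5) = 2266/(5 + 45*(⅕)) = 2266/(5 + 9) = 2266/14 = 2266*(1/14) = 1133/7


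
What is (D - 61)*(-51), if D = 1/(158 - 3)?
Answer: 482154/155 ≈ 3110.7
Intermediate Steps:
D = 1/155 ≈ 0.0064516
(D - 61)*(-51) = (1/155 - 61)*(-51) = -9454/155*(-51) = 482154/155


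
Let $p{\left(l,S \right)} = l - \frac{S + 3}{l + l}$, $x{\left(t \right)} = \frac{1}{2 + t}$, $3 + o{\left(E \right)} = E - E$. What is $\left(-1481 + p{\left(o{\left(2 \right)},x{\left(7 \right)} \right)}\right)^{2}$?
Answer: $\frac{1604322916}{729} \approx 2.2007 \cdot 10^{6}$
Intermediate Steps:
$o{\left(E \right)} = -3$ ($o{\left(E \right)} = -3 + \left(E - E\right) = -3 + 0 = -3$)
$p{\left(l,S \right)} = l - \frac{3 + S}{2 l}$
$\left(-1481 + p{\left(o{\left(2 \right)},x{\left(7 \right)} \right)}\right)^{2} = \left(-1481 + \frac{-3 - \frac{1}{2 + 7} + 2 \left(-3\right)^{2}}{2 \left(-3\right)}\right)^{2} = \left(-1481 + \frac{1}{2} \left(- \frac{1}{3}\right) \left(-3 - \frac{1}{9} + 2 \cdot 9\right)\right)^{2} = \left(-1481 + \frac{1}{2} \left(- \frac{1}{3}\right) \left(-3 - \frac{1}{9} + 18\right)\right)^{2} = \left(-1481 + \frac{1}{2} \left(- \frac{1}{3}\right) \frac{134}{9}\right)^{2} = \left(-1481 - \frac{67}{27}\right)^{2} = \left(- \frac{40054}{27}\right)^{2} = \frac{1604322916}{729}$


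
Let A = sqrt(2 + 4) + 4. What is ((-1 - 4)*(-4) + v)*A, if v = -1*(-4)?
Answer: 96 + 24*sqrt(6) ≈ 154.79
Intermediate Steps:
v = 4
A = 4 + sqrt(6) (A = sqrt(6) + 4 = 4 + sqrt(6) ≈ 6.4495)
((-1 - 4)*(-4) + v)*A = ((-1 - 4)*(-4) + 4)*(4 + sqrt(6)) = (-5*(-4) + 4)*(4 + sqrt(6)) = (20 + 4)*(4 + sqrt(6)) = 24*(4 + sqrt(6)) = 96 + 24*sqrt(6)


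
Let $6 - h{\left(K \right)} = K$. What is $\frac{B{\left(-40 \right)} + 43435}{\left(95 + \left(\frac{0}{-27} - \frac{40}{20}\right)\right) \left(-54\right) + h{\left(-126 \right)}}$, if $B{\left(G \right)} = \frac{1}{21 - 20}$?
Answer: $- \frac{21718}{2445} \approx -8.8826$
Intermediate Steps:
$h{\left(K \right)} = 6 - K$
$B{\left(G \right)} = 1$ ($B{\left(G \right)} = 1^{-1} = 1$)
$\frac{B{\left(-40 \right)} + 43435}{\left(95 + \left(\frac{0}{-27} - \frac{40}{20}\right)\right) \left(-54\right) + h{\left(-126 \right)}} = \frac{1 + 43435}{\left(95 + \left(\frac{0}{-27} - \frac{40}{20}\right)\right) \left(-54\right) + \left(6 - -126\right)} = \frac{43436}{\left(95 + \left(0 \left(- \frac{1}{27}\right) - 2\right)\right) \left(-54\right) + \left(6 + 126\right)} = \frac{43436}{\left(95 + \left(0 - 2\right)\right) \left(-54\right) + 132} = \frac{43436}{\left(95 - 2\right) \left(-54\right) + 132} = \frac{43436}{93 \left(-54\right) + 132} = \frac{43436}{-5022 + 132} = \frac{43436}{-4890} = 43436 \left(- \frac{1}{4890}\right) = - \frac{21718}{2445}$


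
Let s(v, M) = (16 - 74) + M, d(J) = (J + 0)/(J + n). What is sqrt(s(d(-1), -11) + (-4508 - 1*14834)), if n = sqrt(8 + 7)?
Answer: I*sqrt(19411) ≈ 139.32*I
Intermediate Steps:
n = sqrt(15) ≈ 3.8730
d(J) = J/(J + sqrt(15)) (d(J) = (J + 0)/(J + sqrt(15)) = J/(J + sqrt(15)))
s(v, M) = -58 + M
sqrt(s(d(-1), -11) + (-4508 - 1*14834)) = sqrt((-58 - 11) + (-4508 - 1*14834)) = sqrt(-69 + (-4508 - 14834)) = sqrt(-69 - 19342) = sqrt(-19411) = I*sqrt(19411)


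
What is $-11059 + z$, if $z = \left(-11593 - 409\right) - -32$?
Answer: $-23029$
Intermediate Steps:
$z = -11970$ ($z = \left(-11593 - 409\right) + 32 = -12002 + 32 = -11970$)
$-11059 + z = -11059 - 11970 = -23029$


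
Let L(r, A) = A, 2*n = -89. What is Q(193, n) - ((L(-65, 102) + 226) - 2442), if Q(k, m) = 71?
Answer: 2185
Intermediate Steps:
n = -89/2 (n = (1/2)*(-89) = -89/2 ≈ -44.500)
Q(193, n) - ((L(-65, 102) + 226) - 2442) = 71 - ((102 + 226) - 2442) = 71 - (328 - 2442) = 71 - 1*(-2114) = 71 + 2114 = 2185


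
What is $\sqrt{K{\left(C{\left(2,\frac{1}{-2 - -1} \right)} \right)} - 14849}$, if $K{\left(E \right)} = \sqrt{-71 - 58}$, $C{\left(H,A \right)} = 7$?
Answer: $\sqrt{-14849 + i \sqrt{129}} \approx 0.0466 + 121.86 i$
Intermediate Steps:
$K{\left(E \right)} = i \sqrt{129}$ ($K{\left(E \right)} = \sqrt{-129} = i \sqrt{129}$)
$\sqrt{K{\left(C{\left(2,\frac{1}{-2 - -1} \right)} \right)} - 14849} = \sqrt{i \sqrt{129} - 14849} = \sqrt{-14849 + i \sqrt{129}}$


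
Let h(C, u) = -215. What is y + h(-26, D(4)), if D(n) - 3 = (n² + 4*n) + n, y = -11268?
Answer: -11483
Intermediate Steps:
D(n) = 3 + n² + 5*n (D(n) = 3 + ((n² + 4*n) + n) = 3 + (n² + 5*n) = 3 + n² + 5*n)
y + h(-26, D(4)) = -11268 - 215 = -11483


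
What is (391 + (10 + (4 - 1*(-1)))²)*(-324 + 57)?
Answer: -164472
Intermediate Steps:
(391 + (10 + (4 - 1*(-1)))²)*(-324 + 57) = (391 + (10 + (4 + 1))²)*(-267) = (391 + (10 + 5)²)*(-267) = (391 + 15²)*(-267) = (391 + 225)*(-267) = 616*(-267) = -164472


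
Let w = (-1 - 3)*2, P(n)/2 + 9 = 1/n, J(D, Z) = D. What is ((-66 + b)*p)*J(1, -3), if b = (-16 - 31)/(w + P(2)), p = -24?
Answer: 38472/25 ≈ 1538.9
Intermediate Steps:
P(n) = -18 + 2/n
w = -8 (w = -4*2 = -8)
b = 47/25 (b = (-16 - 31)/(-8 + (-18 + 2/2)) = -47/(-8 + (-18 + 2*(1/2))) = -47/(-8 + (-18 + 1)) = -47/(-8 - 17) = -47/(-25) = -47*(-1/25) = 47/25 ≈ 1.8800)
((-66 + b)*p)*J(1, -3) = ((-66 + 47/25)*(-24))*1 = -1603/25*(-24)*1 = (38472/25)*1 = 38472/25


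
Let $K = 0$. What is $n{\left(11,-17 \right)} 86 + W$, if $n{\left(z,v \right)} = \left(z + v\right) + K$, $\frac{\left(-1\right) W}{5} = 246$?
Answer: $-1746$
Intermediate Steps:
$W = -1230$ ($W = \left(-5\right) 246 = -1230$)
$n{\left(z,v \right)} = v + z$ ($n{\left(z,v \right)} = \left(z + v\right) + 0 = \left(v + z\right) + 0 = v + z$)
$n{\left(11,-17 \right)} 86 + W = \left(-17 + 11\right) 86 - 1230 = \left(-6\right) 86 - 1230 = -516 - 1230 = -1746$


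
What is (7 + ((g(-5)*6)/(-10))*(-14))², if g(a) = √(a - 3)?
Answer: -12887/25 + 1176*I*√2/5 ≈ -515.48 + 332.62*I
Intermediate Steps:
g(a) = √(-3 + a)
(7 + ((g(-5)*6)/(-10))*(-14))² = (7 + ((√(-3 - 5)*6)/(-10))*(-14))² = (7 + ((√(-8)*6)*(-⅒))*(-14))² = (7 + (((2*I*√2)*6)*(-⅒))*(-14))² = (7 + ((12*I*√2)*(-⅒))*(-14))² = (7 - 6*I*√2/5*(-14))² = (7 + 84*I*√2/5)²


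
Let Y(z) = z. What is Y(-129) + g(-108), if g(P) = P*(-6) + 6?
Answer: 525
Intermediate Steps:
g(P) = 6 - 6*P (g(P) = -6*P + 6 = 6 - 6*P)
Y(-129) + g(-108) = -129 + (6 - 6*(-108)) = -129 + (6 + 648) = -129 + 654 = 525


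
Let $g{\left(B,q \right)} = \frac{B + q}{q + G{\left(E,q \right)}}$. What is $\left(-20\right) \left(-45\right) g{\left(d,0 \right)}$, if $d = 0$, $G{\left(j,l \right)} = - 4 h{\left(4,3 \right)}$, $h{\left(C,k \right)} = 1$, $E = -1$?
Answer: $0$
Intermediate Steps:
$G{\left(j,l \right)} = -4$ ($G{\left(j,l \right)} = \left(-4\right) 1 = -4$)
$g{\left(B,q \right)} = \frac{B + q}{-4 + q}$ ($g{\left(B,q \right)} = \frac{B + q}{q - 4} = \frac{B + q}{-4 + q}$)
$\left(-20\right) \left(-45\right) g{\left(d,0 \right)} = \left(-20\right) \left(-45\right) \frac{0 + 0}{-4 + 0} = 900 \frac{1}{-4} \cdot 0 = 900 \left(\left(- \frac{1}{4}\right) 0\right) = 900 \cdot 0 = 0$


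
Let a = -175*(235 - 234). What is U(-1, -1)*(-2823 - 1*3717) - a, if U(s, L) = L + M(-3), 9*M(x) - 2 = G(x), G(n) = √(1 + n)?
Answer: 15785/3 - 2180*I*√2/3 ≈ 5261.7 - 1027.7*I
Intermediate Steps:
M(x) = 2/9 + √(1 + x)/9
a = -175 (a = -175*1 = -175)
U(s, L) = 2/9 + L + I*√2/9 (U(s, L) = L + (2/9 + √(1 - 3)/9) = L + (2/9 + √(-2)/9) = L + (2/9 + (I*√2)/9) = L + (2/9 + I*√2/9) = 2/9 + L + I*√2/9)
U(-1, -1)*(-2823 - 1*3717) - a = (2/9 - 1 + I*√2/9)*(-2823 - 1*3717) - 1*(-175) = (-7/9 + I*√2/9)*(-2823 - 3717) + 175 = (-7/9 + I*√2/9)*(-6540) + 175 = (15260/3 - 2180*I*√2/3) + 175 = 15785/3 - 2180*I*√2/3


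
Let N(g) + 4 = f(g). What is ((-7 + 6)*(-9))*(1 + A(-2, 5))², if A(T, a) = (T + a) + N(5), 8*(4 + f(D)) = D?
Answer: 6561/64 ≈ 102.52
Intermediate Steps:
f(D) = -4 + D/8
N(g) = -8 + g/8 (N(g) = -4 + (-4 + g/8) = -8 + g/8)
A(T, a) = -59/8 + T + a (A(T, a) = (T + a) + (-8 + (⅛)*5) = (T + a) + (-8 + 5/8) = (T + a) - 59/8 = -59/8 + T + a)
((-7 + 6)*(-9))*(1 + A(-2, 5))² = ((-7 + 6)*(-9))*(1 + (-59/8 - 2 + 5))² = (-1*(-9))*(1 - 35/8)² = 9*(-27/8)² = 9*(729/64) = 6561/64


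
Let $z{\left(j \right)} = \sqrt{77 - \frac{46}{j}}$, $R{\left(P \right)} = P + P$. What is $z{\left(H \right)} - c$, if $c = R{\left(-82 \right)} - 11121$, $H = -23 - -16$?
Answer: $11285 + \frac{3 \sqrt{455}}{7} \approx 11294.0$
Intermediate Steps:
$R{\left(P \right)} = 2 P$
$H = -7$ ($H = -23 + 16 = -7$)
$c = -11285$ ($c = 2 \left(-82\right) - 11121 = -164 - 11121 = -11285$)
$z{\left(H \right)} - c = \sqrt{77 - \frac{46}{-7}} - -11285 = \sqrt{77 - - \frac{46}{7}} + 11285 = \sqrt{77 + \frac{46}{7}} + 11285 = \sqrt{\frac{585}{7}} + 11285 = \frac{3 \sqrt{455}}{7} + 11285 = 11285 + \frac{3 \sqrt{455}}{7}$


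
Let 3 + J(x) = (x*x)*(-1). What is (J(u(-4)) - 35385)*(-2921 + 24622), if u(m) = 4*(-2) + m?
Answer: -771079932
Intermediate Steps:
u(m) = -8 + m
J(x) = -3 - x**2 (J(x) = -3 + (x*x)*(-1) = -3 + x**2*(-1) = -3 - x**2)
(J(u(-4)) - 35385)*(-2921 + 24622) = ((-3 - (-8 - 4)**2) - 35385)*(-2921 + 24622) = ((-3 - 1*(-12)**2) - 35385)*21701 = ((-3 - 1*144) - 35385)*21701 = ((-3 - 144) - 35385)*21701 = (-147 - 35385)*21701 = -35532*21701 = -771079932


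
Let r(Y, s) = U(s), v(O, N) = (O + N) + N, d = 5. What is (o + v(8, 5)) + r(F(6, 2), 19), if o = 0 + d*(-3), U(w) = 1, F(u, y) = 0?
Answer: 4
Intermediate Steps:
v(O, N) = O + 2*N (v(O, N) = (N + O) + N = O + 2*N)
r(Y, s) = 1
o = -15 (o = 0 + 5*(-3) = 0 - 15 = -15)
(o + v(8, 5)) + r(F(6, 2), 19) = (-15 + (8 + 2*5)) + 1 = (-15 + (8 + 10)) + 1 = (-15 + 18) + 1 = 3 + 1 = 4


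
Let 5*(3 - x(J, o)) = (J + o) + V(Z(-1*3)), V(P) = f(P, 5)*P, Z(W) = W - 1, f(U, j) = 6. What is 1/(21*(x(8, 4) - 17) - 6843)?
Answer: -5/35433 ≈ -0.00014111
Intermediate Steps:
Z(W) = -1 + W
V(P) = 6*P
x(J, o) = 39/5 - J/5 - o/5 (x(J, o) = 3 - ((J + o) + 6*(-1 - 1*3))/5 = 3 - ((J + o) + 6*(-1 - 3))/5 = 3 - ((J + o) + 6*(-4))/5 = 3 - ((J + o) - 24)/5 = 3 - (-24 + J + o)/5 = 3 + (24/5 - J/5 - o/5) = 39/5 - J/5 - o/5)
1/(21*(x(8, 4) - 17) - 6843) = 1/(21*((39/5 - ⅕*8 - ⅕*4) - 17) - 6843) = 1/(21*((39/5 - 8/5 - ⅘) - 17) - 6843) = 1/(21*(27/5 - 17) - 6843) = 1/(21*(-58/5) - 6843) = 1/(-1218/5 - 6843) = 1/(-35433/5) = -5/35433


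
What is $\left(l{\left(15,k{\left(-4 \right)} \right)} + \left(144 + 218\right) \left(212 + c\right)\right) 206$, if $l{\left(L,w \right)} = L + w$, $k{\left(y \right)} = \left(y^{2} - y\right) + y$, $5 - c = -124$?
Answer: $25435438$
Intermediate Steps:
$c = 129$ ($c = 5 - -124 = 5 + 124 = 129$)
$k{\left(y \right)} = y^{2}$
$\left(l{\left(15,k{\left(-4 \right)} \right)} + \left(144 + 218\right) \left(212 + c\right)\right) 206 = \left(\left(15 + \left(-4\right)^{2}\right) + \left(144 + 218\right) \left(212 + 129\right)\right) 206 = \left(\left(15 + 16\right) + 362 \cdot 341\right) 206 = \left(31 + 123442\right) 206 = 123473 \cdot 206 = 25435438$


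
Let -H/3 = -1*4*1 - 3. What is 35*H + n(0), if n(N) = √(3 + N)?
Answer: 735 + √3 ≈ 736.73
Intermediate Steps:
H = 21 (H = -3*(-1*4*1 - 3) = -3*(-4*1 - 3) = -3*(-4 - 3) = -3*(-7) = 21)
35*H + n(0) = 35*21 + √(3 + 0) = 735 + √3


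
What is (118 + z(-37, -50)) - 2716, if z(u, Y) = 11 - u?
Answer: -2550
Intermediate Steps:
(118 + z(-37, -50)) - 2716 = (118 + (11 - 1*(-37))) - 2716 = (118 + (11 + 37)) - 2716 = (118 + 48) - 2716 = 166 - 2716 = -2550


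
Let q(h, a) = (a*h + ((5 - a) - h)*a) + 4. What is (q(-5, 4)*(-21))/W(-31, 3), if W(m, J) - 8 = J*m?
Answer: 168/85 ≈ 1.9765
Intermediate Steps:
W(m, J) = 8 + J*m
q(h, a) = 4 + a*h + a*(5 - a - h) (q(h, a) = (a*h + (5 - a - h)*a) + 4 = (a*h + a*(5 - a - h)) + 4 = 4 + a*h + a*(5 - a - h))
(q(-5, 4)*(-21))/W(-31, 3) = ((4 - 1*4² + 5*4)*(-21))/(8 + 3*(-31)) = ((4 - 1*16 + 20)*(-21))/(8 - 93) = ((4 - 16 + 20)*(-21))/(-85) = (8*(-21))*(-1/85) = -168*(-1/85) = 168/85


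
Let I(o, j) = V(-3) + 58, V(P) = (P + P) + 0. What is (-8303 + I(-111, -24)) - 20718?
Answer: -28969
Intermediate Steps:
V(P) = 2*P (V(P) = 2*P + 0 = 2*P)
I(o, j) = 52 (I(o, j) = 2*(-3) + 58 = -6 + 58 = 52)
(-8303 + I(-111, -24)) - 20718 = (-8303 + 52) - 20718 = -8251 - 20718 = -28969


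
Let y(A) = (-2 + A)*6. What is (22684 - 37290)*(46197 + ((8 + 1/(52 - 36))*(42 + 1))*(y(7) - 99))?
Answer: -2602854927/8 ≈ -3.2536e+8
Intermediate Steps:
y(A) = -12 + 6*A
(22684 - 37290)*(46197 + ((8 + 1/(52 - 36))*(42 + 1))*(y(7) - 99)) = (22684 - 37290)*(46197 + ((8 + 1/(52 - 36))*(42 + 1))*((-12 + 6*7) - 99)) = -14606*(46197 + ((8 + 1/16)*43)*((-12 + 42) - 99)) = -14606*(46197 + ((8 + 1/16)*43)*(30 - 99)) = -14606*(46197 + ((129/16)*43)*(-69)) = -14606*(46197 + (5547/16)*(-69)) = -14606*(46197 - 382743/16) = -14606*356409/16 = -2602854927/8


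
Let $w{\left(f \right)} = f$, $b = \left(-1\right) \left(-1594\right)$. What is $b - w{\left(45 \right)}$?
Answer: $1549$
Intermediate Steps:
$b = 1594$
$b - w{\left(45 \right)} = 1594 - 45 = 1549$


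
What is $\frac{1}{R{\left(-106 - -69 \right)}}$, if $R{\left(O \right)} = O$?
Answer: $- \frac{1}{37} \approx -0.027027$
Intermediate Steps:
$\frac{1}{R{\left(-106 - -69 \right)}} = \frac{1}{-106 - -69} = \frac{1}{-106 + 69} = \frac{1}{-37} = - \frac{1}{37}$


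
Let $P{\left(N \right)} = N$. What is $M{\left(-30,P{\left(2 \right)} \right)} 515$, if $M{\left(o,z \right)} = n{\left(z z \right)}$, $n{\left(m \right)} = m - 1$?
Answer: $1545$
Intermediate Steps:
$n{\left(m \right)} = -1 + m$ ($n{\left(m \right)} = m - 1 = -1 + m$)
$M{\left(o,z \right)} = -1 + z^{2}$ ($M{\left(o,z \right)} = -1 + z z = -1 + z^{2}$)
$M{\left(-30,P{\left(2 \right)} \right)} 515 = \left(-1 + 2^{2}\right) 515 = \left(-1 + 4\right) 515 = 3 \cdot 515 = 1545$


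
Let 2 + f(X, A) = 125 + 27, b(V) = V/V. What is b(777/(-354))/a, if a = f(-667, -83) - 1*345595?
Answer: -1/345445 ≈ -2.8948e-6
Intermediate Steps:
b(V) = 1
f(X, A) = 150 (f(X, A) = -2 + (125 + 27) = -2 + 152 = 150)
a = -345445 (a = 150 - 1*345595 = 150 - 345595 = -345445)
b(777/(-354))/a = 1/(-345445) = 1*(-1/345445) = -1/345445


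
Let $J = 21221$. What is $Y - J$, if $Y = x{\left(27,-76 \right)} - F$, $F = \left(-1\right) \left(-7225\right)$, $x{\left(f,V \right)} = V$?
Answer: $-28522$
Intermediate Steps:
$F = 7225$
$Y = -7301$ ($Y = -76 - 7225 = -7301$)
$Y - J = -7301 - 21221 = -28522$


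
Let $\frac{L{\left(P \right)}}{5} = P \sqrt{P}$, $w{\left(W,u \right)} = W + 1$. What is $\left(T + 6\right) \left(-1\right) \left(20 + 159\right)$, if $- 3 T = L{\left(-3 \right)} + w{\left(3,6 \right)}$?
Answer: $- \frac{2506}{3} - 895 i \sqrt{3} \approx -835.33 - 1550.2 i$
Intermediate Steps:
$w{\left(W,u \right)} = 1 + W$
$L{\left(P \right)} = 5 P^{\frac{3}{2}}$ ($L{\left(P \right)} = 5 P \sqrt{P} = 5 P^{\frac{3}{2}}$)
$T = - \frac{4}{3} + 5 i \sqrt{3}$ ($T = - \frac{5 \left(-3\right)^{\frac{3}{2}} + \left(1 + 3\right)}{3} = - \frac{5 \left(- 3 i \sqrt{3}\right) + 4}{3} = - \frac{- 15 i \sqrt{3} + 4}{3} = - \frac{4 - 15 i \sqrt{3}}{3} = - \frac{4}{3} + 5 i \sqrt{3} \approx -1.3333 + 8.6602 i$)
$\left(T + 6\right) \left(-1\right) \left(20 + 159\right) = \left(\left(- \frac{4}{3} + 5 i \sqrt{3}\right) + 6\right) \left(-1\right) \left(20 + 159\right) = \left(\frac{14}{3} + 5 i \sqrt{3}\right) \left(-1\right) 179 = \left(- \frac{14}{3} - 5 i \sqrt{3}\right) 179 = - \frac{2506}{3} - 895 i \sqrt{3}$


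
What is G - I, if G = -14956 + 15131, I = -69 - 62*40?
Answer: 2724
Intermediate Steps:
I = -2549 (I = -69 - 2480 = -2549)
G = 175
G - I = 175 - 1*(-2549) = 175 + 2549 = 2724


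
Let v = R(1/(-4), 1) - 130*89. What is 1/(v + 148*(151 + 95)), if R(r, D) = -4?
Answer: 1/24834 ≈ 4.0267e-5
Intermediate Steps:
v = -11574 (v = -4 - 130*89 = -4 - 11570 = -11574)
1/(v + 148*(151 + 95)) = 1/(-11574 + 148*(151 + 95)) = 1/(-11574 + 148*246) = 1/(-11574 + 36408) = 1/24834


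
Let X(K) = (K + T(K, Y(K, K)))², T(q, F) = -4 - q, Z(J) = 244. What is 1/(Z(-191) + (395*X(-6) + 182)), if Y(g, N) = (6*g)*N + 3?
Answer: 1/6746 ≈ 0.00014824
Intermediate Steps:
Y(g, N) = 3 + 6*N*g (Y(g, N) = 6*N*g + 3 = 3 + 6*N*g)
X(K) = 16 (X(K) = (K + (-4 - K))² = (-4)² = 16)
1/(Z(-191) + (395*X(-6) + 182)) = 1/(244 + (395*16 + 182)) = 1/(244 + (6320 + 182)) = 1/(244 + 6502) = 1/6746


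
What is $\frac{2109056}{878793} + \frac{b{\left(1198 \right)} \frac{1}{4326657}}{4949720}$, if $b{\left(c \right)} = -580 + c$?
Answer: $\frac{7527832731479978719}{3136667167451191620} \approx 2.3999$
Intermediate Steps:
$\frac{2109056}{878793} + \frac{b{\left(1198 \right)} \frac{1}{4326657}}{4949720} = \frac{2109056}{878793} + \frac{\left(-580 + 1198\right) \frac{1}{4326657}}{4949720} = 2109056 \cdot \frac{1}{878793} + 618 \cdot \frac{1}{4326657} \cdot \frac{1}{4949720} = \frac{2109056}{878793} + \frac{206}{1442219} \cdot \frac{1}{4949720} = \frac{2109056}{878793} + \frac{103}{3569290114340} = \frac{7527832731479978719}{3136667167451191620}$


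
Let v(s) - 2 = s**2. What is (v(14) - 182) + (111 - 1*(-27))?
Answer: 154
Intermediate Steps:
v(s) = 2 + s**2
(v(14) - 182) + (111 - 1*(-27)) = ((2 + 14**2) - 182) + (111 - 1*(-27)) = ((2 + 196) - 182) + (111 + 27) = (198 - 182) + 138 = 16 + 138 = 154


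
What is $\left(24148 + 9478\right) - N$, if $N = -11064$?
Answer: $44690$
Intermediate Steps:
$\left(24148 + 9478\right) - N = \left(24148 + 9478\right) - -11064 = 33626 + 11064 = 44690$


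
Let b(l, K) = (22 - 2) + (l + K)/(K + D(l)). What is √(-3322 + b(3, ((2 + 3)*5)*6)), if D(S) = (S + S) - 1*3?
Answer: I*√3301 ≈ 57.454*I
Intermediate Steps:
D(S) = -3 + 2*S (D(S) = 2*S - 3 = -3 + 2*S)
b(l, K) = 20 + (K + l)/(-3 + K + 2*l) (b(l, K) = (22 - 2) + (l + K)/(K + (-3 + 2*l)) = 20 + (K + l)/(-3 + K + 2*l))
√(-3322 + b(3, ((2 + 3)*5)*6)) = √(-3322 + (-60 + 21*(((2 + 3)*5)*6) + 41*3)/(-3 + ((2 + 3)*5)*6 + 2*3)) = √(-3322 + (-60 + 21*((5*5)*6) + 123)/(-3 + (5*5)*6 + 6)) = √(-3322 + (-60 + 21*(25*6) + 123)/(-3 + 25*6 + 6)) = √(-3322 + (-60 + 21*150 + 123)/(-3 + 150 + 6)) = √(-3322 + (-60 + 3150 + 123)/153) = √(-3322 + (1/153)*3213) = √(-3322 + 21) = √(-3301) = I*√3301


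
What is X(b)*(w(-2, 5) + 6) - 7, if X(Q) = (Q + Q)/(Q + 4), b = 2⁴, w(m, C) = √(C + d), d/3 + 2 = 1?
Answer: 13/5 + 8*√2/5 ≈ 4.8627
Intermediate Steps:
d = -3 (d = -6 + 3*1 = -6 + 3 = -3)
w(m, C) = √(-3 + C) (w(m, C) = √(C - 3) = √(-3 + C))
b = 16
X(Q) = 2*Q/(4 + Q) (X(Q) = (2*Q)/(4 + Q) = 2*Q/(4 + Q))
X(b)*(w(-2, 5) + 6) - 7 = (2*16/(4 + 16))*(√(-3 + 5) + 6) - 7 = (2*16/20)*(√2 + 6) - 7 = (2*16*(1/20))*(6 + √2) - 7 = 8*(6 + √2)/5 - 7 = (48/5 + 8*√2/5) - 7 = 13/5 + 8*√2/5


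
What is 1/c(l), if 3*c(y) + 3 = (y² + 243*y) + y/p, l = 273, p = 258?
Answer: 258/12114481 ≈ 2.1297e-5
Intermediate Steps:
c(y) = -1 + y²/3 + 62695*y/774 (c(y) = -1 + ((y² + 243*y) + y/258)/3 = -1 + (y² + 62695*y/258)/3 = -1 + (y²/3 + 62695*y/774) = -1 + y²/3 + 62695*y/774)
1/c(l) = 1/(-1 + (⅓)*273² + (62695/774)*273) = 1/(-1 + (⅓)*74529 + 5705245/258) = 1/(-1 + 24843 + 5705245/258) = 1/(12114481/258) = 258/12114481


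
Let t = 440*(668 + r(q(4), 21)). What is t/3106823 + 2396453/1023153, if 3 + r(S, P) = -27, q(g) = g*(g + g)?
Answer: 7732574808979/3178755272919 ≈ 2.4326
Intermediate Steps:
q(g) = 2*g² (q(g) = g*(2*g) = 2*g²)
r(S, P) = -30 (r(S, P) = -3 - 27 = -30)
t = 280720 (t = 440*(668 - 30) = 440*638 = 280720)
t/3106823 + 2396453/1023153 = 280720/3106823 + 2396453/1023153 = 7732574808979/3178755272919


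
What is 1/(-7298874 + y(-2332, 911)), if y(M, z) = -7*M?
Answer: -1/7282550 ≈ -1.3731e-7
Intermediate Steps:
1/(-7298874 + y(-2332, 911)) = 1/(-7298874 - 7*(-2332)) = 1/(-7298874 + 16324) = 1/(-7282550) = -1/7282550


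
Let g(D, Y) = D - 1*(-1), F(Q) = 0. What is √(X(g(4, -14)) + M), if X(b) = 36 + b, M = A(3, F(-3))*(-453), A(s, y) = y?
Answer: √41 ≈ 6.4031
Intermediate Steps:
g(D, Y) = 1 + D (g(D, Y) = D + 1 = 1 + D)
M = 0 (M = 0*(-453) = 0)
√(X(g(4, -14)) + M) = √((36 + (1 + 4)) + 0) = √((36 + 5) + 0) = √(41 + 0) = √41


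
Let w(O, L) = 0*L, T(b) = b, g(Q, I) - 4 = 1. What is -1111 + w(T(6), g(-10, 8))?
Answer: -1111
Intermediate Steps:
g(Q, I) = 5 (g(Q, I) = 4 + 1 = 5)
w(O, L) = 0
-1111 + w(T(6), g(-10, 8)) = -1111 + 0 = -1111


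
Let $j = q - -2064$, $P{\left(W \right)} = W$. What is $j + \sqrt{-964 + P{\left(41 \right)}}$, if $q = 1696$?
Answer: $3760 + i \sqrt{923} \approx 3760.0 + 30.381 i$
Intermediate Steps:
$j = 3760$ ($j = 1696 - -2064 = 1696 + 2064 = 3760$)
$j + \sqrt{-964 + P{\left(41 \right)}} = 3760 + \sqrt{-964 + 41} = 3760 + \sqrt{-923} = 3760 + i \sqrt{923}$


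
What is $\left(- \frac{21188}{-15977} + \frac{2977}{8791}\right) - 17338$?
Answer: $- \frac{2434954278529}{140453807} \approx -17336.0$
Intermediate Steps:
$\left(- \frac{21188}{-15977} + \frac{2977}{8791}\right) - 17338 = \left(\left(-21188\right) \left(- \frac{1}{15977}\right) + 2977 \cdot \frac{1}{8791}\right) - 17338 = \left(\frac{21188}{15977} + \frac{2977}{8791}\right) - 17338 = \frac{233827237}{140453807} - 17338 = - \frac{2434954278529}{140453807}$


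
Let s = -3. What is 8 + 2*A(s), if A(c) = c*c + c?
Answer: 20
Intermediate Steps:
A(c) = c + c² (A(c) = c² + c = c + c²)
8 + 2*A(s) = 8 + 2*(-3*(1 - 3)) = 8 + 2*(-3*(-2)) = 8 + 2*6 = 8 + 12 = 20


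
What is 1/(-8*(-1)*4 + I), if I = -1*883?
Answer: -1/851 ≈ -0.0011751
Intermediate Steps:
I = -883
1/(-8*(-1)*4 + I) = 1/(-8*(-1)*4 - 883) = 1/(8*4 - 883) = 1/(32 - 883) = 1/(-851) = -1/851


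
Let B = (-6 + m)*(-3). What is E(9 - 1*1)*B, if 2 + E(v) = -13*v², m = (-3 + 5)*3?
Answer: 0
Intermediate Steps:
m = 6 (m = 2*3 = 6)
E(v) = -2 - 13*v²
B = 0 (B = (-6 + 6)*(-3) = 0*(-3) = 0)
E(9 - 1*1)*B = (-2 - 13*(9 - 1*1)²)*0 = (-2 - 13*(9 - 1)²)*0 = (-2 - 13*8²)*0 = (-2 - 13*64)*0 = (-2 - 832)*0 = -834*0 = 0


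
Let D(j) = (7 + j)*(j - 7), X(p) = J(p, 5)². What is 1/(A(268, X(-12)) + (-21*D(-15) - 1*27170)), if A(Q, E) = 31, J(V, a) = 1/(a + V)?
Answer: -1/30835 ≈ -3.2431e-5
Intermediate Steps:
J(V, a) = 1/(V + a)
X(p) = (5 + p)⁻² (X(p) = (1/(p + 5))² = (1/(5 + p))² = (5 + p)⁻²)
D(j) = (-7 + j)*(7 + j) (D(j) = (7 + j)*(-7 + j) = (-7 + j)*(7 + j))
1/(A(268, X(-12)) + (-21*D(-15) - 1*27170)) = 1/(31 + (-21*(-49 + (-15)²) - 1*27170)) = 1/(31 + (-21*(-49 + 225) - 27170)) = 1/(31 + (-21*176 - 27170)) = 1/(31 + (-3696 - 27170)) = 1/(31 - 30866) = 1/(-30835) = -1/30835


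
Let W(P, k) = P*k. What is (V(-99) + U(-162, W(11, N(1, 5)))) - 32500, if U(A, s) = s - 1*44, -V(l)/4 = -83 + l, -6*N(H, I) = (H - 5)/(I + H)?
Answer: -286333/9 ≈ -31815.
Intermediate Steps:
N(H, I) = -(-5 + H)/(6*(H + I)) (N(H, I) = -(H - 5)/(6*(I + H)) = -(-5 + H)/(6*(H + I)))
V(l) = 332 - 4*l (V(l) = -4*(-83 + l) = 332 - 4*l)
U(A, s) = -44 + s (U(A, s) = s - 44 = -44 + s)
(V(-99) + U(-162, W(11, N(1, 5)))) - 32500 = ((332 - 4*(-99)) + (-44 + 11*((5 - 1*1)/(6*(1 + 5))))) - 32500 = ((332 + 396) + (-44 + 11*((⅙)*(5 - 1)/6))) - 32500 = (728 + (-44 + 11*((⅙)*(⅙)*4))) - 32500 = (728 + (-44 + 11*(⅑))) - 32500 = (728 + (-44 + 11/9)) - 32500 = (728 - 385/9) - 32500 = 6167/9 - 32500 = -286333/9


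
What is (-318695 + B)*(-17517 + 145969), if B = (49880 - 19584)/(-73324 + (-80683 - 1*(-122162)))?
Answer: -1303642979490092/31845 ≈ -4.0937e+10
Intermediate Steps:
B = -30296/31845 (B = 30296/(-73324 + (-80683 + 122162)) = 30296/(-73324 + 41479) = 30296/(-31845) = 30296*(-1/31845) = -30296/31845 ≈ -0.95136)
(-318695 + B)*(-17517 + 145969) = (-318695 - 30296/31845)*(-17517 + 145969) = -10148872571/31845*128452 = -1303642979490092/31845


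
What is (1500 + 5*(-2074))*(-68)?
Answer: 603160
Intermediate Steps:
(1500 + 5*(-2074))*(-68) = (1500 - 10370)*(-68) = -8870*(-68) = 603160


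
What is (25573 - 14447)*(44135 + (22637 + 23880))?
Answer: 1008594152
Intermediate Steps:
(25573 - 14447)*(44135 + (22637 + 23880)) = 11126*(44135 + 46517) = 11126*90652 = 1008594152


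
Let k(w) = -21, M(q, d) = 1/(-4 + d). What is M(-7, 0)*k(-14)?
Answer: 21/4 ≈ 5.2500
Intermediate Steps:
M(-7, 0)*k(-14) = -21/(-4 + 0) = -21/(-4) = -¼*(-21) = 21/4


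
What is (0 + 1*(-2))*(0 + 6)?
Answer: -12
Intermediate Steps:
(0 + 1*(-2))*(0 + 6) = (0 - 2)*6 = -2*6 = -12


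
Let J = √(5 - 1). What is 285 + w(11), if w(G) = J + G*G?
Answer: 408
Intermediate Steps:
J = 2 (J = √4 = 2)
w(G) = 2 + G² (w(G) = 2 + G*G = 2 + G²)
285 + w(11) = 285 + (2 + 11²) = 285 + (2 + 121) = 285 + 123 = 408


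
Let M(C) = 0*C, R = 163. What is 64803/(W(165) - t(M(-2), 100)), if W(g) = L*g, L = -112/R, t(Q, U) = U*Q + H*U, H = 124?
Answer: -10562889/2039680 ≈ -5.1787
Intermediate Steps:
M(C) = 0
t(Q, U) = 124*U + Q*U (t(Q, U) = U*Q + 124*U = Q*U + 124*U = 124*U + Q*U)
L = -112/163 ≈ -0.68712
W(g) = -112*g/163
64803/(W(165) - t(M(-2), 100)) = 64803/(-112/163*165 - 100*(124 + 0)) = 64803/(-18480/163 - 100*124) = 64803/(-18480/163 - 1*12400) = 64803/(-18480/163 - 12400) = 64803/(-2039680/163) = 64803*(-163/2039680) = -10562889/2039680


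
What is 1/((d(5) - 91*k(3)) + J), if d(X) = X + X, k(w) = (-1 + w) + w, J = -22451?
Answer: -1/22896 ≈ -4.3676e-5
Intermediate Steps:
k(w) = -1 + 2*w
d(X) = 2*X
1/((d(5) - 91*k(3)) + J) = 1/((2*5 - 91*(-1 + 2*3)) - 22451) = 1/((10 - 91*(-1 + 6)) - 22451) = 1/((10 - 91*5) - 22451) = 1/((10 - 455) - 22451) = 1/(-445 - 22451) = 1/(-22896) = -1/22896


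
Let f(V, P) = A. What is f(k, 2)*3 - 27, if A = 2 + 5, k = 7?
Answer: -6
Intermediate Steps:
A = 7
f(V, P) = 7
f(k, 2)*3 - 27 = 7*3 - 27 = 21 - 27 = -6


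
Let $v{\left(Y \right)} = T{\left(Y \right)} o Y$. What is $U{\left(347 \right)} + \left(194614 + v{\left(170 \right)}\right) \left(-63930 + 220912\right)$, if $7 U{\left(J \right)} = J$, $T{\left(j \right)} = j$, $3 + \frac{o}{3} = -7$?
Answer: $- \frac{738867493017}{7} \approx -1.0555 \cdot 10^{11}$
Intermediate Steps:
$o = -30$ ($o = -9 + 3 \left(-7\right) = -9 - 21 = -30$)
$v{\left(Y \right)} = - 30 Y^{2}$ ($v{\left(Y \right)} = Y \left(-30\right) Y = - 30 Y Y = - 30 Y^{2}$)
$U{\left(J \right)} = \frac{J}{7}$
$U{\left(347 \right)} + \left(194614 + v{\left(170 \right)}\right) \left(-63930 + 220912\right) = \frac{1}{7} \cdot 347 + \left(194614 - 30 \cdot 170^{2}\right) \left(-63930 + 220912\right) = \frac{347}{7} + \left(194614 - 867000\right) 156982 = \frac{347}{7} - 105552499052 = - \frac{738867493017}{7}$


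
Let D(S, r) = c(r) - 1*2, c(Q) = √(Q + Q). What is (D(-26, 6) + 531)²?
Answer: 279853 + 2116*√3 ≈ 2.8352e+5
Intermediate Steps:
c(Q) = √2*√Q (c(Q) = √(2*Q) = √2*√Q)
D(S, r) = -2 + √2*√r (D(S, r) = √2*√r - 1*2 = √2*√r - 2 = -2 + √2*√r)
(D(-26, 6) + 531)² = ((-2 + √2*√6) + 531)² = ((-2 + 2*√3) + 531)² = (529 + 2*√3)²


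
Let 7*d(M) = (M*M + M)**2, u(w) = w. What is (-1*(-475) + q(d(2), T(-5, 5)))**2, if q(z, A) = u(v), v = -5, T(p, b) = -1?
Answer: 220900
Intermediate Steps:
d(M) = (M + M**2)**2/7 (d(M) = (M*M + M)**2/7 = (M**2 + M)**2/7 = (M + M**2)**2/7)
q(z, A) = -5
(-1*(-475) + q(d(2), T(-5, 5)))**2 = (-1*(-475) - 5)**2 = (475 - 5)**2 = 470**2 = 220900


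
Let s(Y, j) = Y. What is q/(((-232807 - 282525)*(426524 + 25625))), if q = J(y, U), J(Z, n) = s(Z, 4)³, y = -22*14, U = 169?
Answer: 7304528/58251712117 ≈ 0.00012540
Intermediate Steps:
y = -308
J(Z, n) = Z³
q = -29218112 (q = (-308)³ = -29218112)
q/(((-232807 - 282525)*(426524 + 25625))) = -29218112*1/((-232807 - 282525)*(426524 + 25625)) = -29218112/((-515332*452149)) = -29218112/(-233006848468) = -29218112*(-1/233006848468) = 7304528/58251712117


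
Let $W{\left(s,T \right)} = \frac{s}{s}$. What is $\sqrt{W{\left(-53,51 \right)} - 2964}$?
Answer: $i \sqrt{2963} \approx 54.433 i$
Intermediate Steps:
$W{\left(s,T \right)} = 1$
$\sqrt{W{\left(-53,51 \right)} - 2964} = \sqrt{1 - 2964} = \sqrt{-2963} = i \sqrt{2963}$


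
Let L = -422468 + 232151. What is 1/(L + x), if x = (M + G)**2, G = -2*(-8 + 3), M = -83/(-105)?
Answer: -11025/2096961236 ≈ -5.2576e-6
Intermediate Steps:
M = 83/105 (M = -83*(-1/105) = 83/105 ≈ 0.79048)
G = 10 (G = -2*(-5) = 10)
L = -190317
x = 1283689/11025 (x = (83/105 + 10)**2 = (1133/105)**2 = 1283689/11025 ≈ 116.43)
1/(L + x) = 1/(-190317 + 1283689/11025) = 1/(-2096961236/11025) = -11025/2096961236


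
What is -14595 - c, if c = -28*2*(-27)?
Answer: -16107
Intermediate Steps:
c = 1512 (c = -56*(-27) = 1512)
-14595 - c = -14595 - 1*1512 = -14595 - 1512 = -16107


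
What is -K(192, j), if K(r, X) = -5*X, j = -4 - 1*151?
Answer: -775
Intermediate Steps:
j = -155 (j = -4 - 151 = -155)
-K(192, j) = -(-5)*(-155) = -1*775 = -775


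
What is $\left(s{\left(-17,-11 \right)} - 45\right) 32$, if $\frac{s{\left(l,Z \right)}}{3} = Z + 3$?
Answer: $-2208$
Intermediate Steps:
$s{\left(l,Z \right)} = 9 + 3 Z$ ($s{\left(l,Z \right)} = 3 \left(Z + 3\right) = 3 \left(3 + Z\right) = 9 + 3 Z$)
$\left(s{\left(-17,-11 \right)} - 45\right) 32 = \left(\left(9 + 3 \left(-11\right)\right) - 45\right) 32 = \left(\left(9 - 33\right) - 45\right) 32 = \left(-24 - 45\right) 32 = \left(-69\right) 32 = -2208$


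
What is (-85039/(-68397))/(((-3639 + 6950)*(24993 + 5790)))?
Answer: 85039/6971194121661 ≈ 1.2199e-8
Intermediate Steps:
(-85039/(-68397))/(((-3639 + 6950)*(24993 + 5790))) = (-85039*(-1/68397))/((3311*30783)) = (85039/68397)/101922513 = (85039/68397)*(1/101922513) = 85039/6971194121661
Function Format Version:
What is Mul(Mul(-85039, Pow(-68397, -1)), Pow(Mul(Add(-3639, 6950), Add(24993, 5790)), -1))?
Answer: Rational(85039, 6971194121661) ≈ 1.2199e-8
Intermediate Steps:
Mul(Mul(-85039, Pow(-68397, -1)), Pow(Mul(Add(-3639, 6950), Add(24993, 5790)), -1)) = Mul(Mul(-85039, Rational(-1, 68397)), Pow(Mul(3311, 30783), -1)) = Mul(Rational(85039, 68397), Pow(101922513, -1)) = Mul(Rational(85039, 68397), Rational(1, 101922513)) = Rational(85039, 6971194121661)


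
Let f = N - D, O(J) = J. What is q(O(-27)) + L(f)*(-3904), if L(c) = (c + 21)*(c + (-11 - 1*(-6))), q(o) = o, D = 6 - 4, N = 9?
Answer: -218651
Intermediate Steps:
D = 2
f = 7 (f = 9 - 1*2 = 9 - 2 = 7)
L(c) = (-5 + c)*(21 + c) (L(c) = (21 + c)*(c + (-11 + 6)) = (21 + c)*(c - 5) = (21 + c)*(-5 + c) = (-5 + c)*(21 + c))
q(O(-27)) + L(f)*(-3904) = -27 + (-105 + 7² + 16*7)*(-3904) = -27 + (-105 + 49 + 112)*(-3904) = -27 + 56*(-3904) = -27 - 218624 = -218651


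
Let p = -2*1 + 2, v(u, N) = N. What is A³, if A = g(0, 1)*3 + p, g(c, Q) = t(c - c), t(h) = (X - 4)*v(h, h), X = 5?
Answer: 0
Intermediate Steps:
t(h) = h (t(h) = (5 - 4)*h = 1*h = h)
g(c, Q) = 0 (g(c, Q) = c - c = 0)
p = 0 (p = -2 + 2 = 0)
A = 0 (A = 0*3 + 0 = 0 + 0 = 0)
A³ = 0³ = 0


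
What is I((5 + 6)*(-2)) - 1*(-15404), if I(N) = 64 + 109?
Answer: 15577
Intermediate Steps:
I(N) = 173
I((5 + 6)*(-2)) - 1*(-15404) = 173 - 1*(-15404) = 173 + 15404 = 15577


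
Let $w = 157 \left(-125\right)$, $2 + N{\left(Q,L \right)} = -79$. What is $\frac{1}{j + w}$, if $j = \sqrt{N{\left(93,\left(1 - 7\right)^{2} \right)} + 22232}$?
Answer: $- \frac{19625}{385118474} - \frac{\sqrt{22151}}{385118474} \approx -5.1345 \cdot 10^{-5}$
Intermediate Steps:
$N{\left(Q,L \right)} = -81$ ($N{\left(Q,L \right)} = -2 - 79 = -81$)
$w = -19625$
$j = \sqrt{22151}$ ($j = \sqrt{-81 + 22232} = \sqrt{22151} \approx 148.83$)
$\frac{1}{j + w} = \frac{1}{\sqrt{22151} - 19625} = \frac{1}{-19625 + \sqrt{22151}}$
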